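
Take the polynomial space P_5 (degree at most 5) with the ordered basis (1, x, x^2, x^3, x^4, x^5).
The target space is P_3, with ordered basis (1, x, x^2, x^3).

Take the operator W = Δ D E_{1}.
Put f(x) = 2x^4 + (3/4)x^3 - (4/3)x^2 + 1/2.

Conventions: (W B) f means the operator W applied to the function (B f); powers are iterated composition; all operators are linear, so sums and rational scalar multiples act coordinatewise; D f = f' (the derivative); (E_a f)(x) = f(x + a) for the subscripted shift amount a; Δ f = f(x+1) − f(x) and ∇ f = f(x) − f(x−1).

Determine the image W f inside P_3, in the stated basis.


the image equals g(x) = 24x^2 + (153/2)x + 721/12

E_{1} f = 2x^4 + (35/4)x^3 + (155/12)x^2 + (91/12)x + 23/12
D E_{1} f = 8x^3 + (105/4)x^2 + (155/6)x + 91/12
Δ (D E_{1}) f = 24x^2 + (153/2)x + 721/12


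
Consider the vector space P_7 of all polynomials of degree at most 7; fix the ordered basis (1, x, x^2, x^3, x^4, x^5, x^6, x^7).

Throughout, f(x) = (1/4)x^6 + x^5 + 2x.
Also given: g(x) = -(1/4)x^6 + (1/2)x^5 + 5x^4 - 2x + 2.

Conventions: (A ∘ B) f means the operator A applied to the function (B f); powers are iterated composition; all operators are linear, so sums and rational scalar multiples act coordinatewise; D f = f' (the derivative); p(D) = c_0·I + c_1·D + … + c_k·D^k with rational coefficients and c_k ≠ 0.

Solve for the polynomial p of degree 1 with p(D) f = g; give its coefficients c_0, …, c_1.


p(D) = -I + D, i.e. c_0 = -1, c_1 = 1

D^0 f = (1/4)x^6 + x^5 + 2x
D^1 f = (3/2)x^5 + 5x^4 + 2
matching coefficients of g against c_0 f + c_1 Df + … from the top degree down determines the c_i
solution: c_0 = -1, c_1 = 1


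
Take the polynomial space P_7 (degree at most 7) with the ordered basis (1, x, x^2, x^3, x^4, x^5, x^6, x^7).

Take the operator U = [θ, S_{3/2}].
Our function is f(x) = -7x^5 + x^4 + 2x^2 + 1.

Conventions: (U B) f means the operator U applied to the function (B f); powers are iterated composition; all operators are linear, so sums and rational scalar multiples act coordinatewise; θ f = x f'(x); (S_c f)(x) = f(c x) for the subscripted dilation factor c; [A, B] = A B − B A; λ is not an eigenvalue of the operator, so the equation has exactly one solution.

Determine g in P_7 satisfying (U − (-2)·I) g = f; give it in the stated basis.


g(x) = -(7/2)x^5 + (1/2)x^4 + x^2 + 1/2

write g with unknown coordinates in the stated basis and equate coefficients in (U − (-2)·I) g = f
solving from the highest basis element down gives g = -(7/2)x^5 + (1/2)x^4 + x^2 + 1/2
check: U g = 0
so U g − (-2)·g = -7x^5 + x^4 + 2x^2 + 1 = f ✓


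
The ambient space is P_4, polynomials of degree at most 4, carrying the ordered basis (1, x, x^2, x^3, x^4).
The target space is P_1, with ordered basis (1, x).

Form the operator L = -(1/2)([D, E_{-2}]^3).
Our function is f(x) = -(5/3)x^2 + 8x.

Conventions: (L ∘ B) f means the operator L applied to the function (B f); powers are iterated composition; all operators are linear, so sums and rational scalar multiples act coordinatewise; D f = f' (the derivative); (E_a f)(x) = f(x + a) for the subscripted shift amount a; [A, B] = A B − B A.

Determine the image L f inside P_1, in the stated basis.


E_{-2} f = -(5/3)x^2 + (44/3)x - 68/3
D E_{-2} f = -(10/3)x + 44/3
D f = -(10/3)x + 8
E_{-2} D f = -(10/3)x + 44/3
[D, E_{-2}] f = 0
E_{-2} [D, E_{-2}] f = 0
D E_{-2} [D, E_{-2}] f = 0
D [D, E_{-2}] f = 0
E_{-2} D [D, E_{-2}] f = 0
[D, E_{-2}] [D, E_{-2}] f = 0
E_{-2} [D, E_{-2}] [D, E_{-2}] f = 0
D E_{-2} [D, E_{-2}] [D, E_{-2}] f = 0
D [D, E_{-2}] [D, E_{-2}] f = 0
E_{-2} D [D, E_{-2}] [D, E_{-2}] f = 0
[D, E_{-2}] [D, E_{-2}] [D, E_{-2}] f = 0
(-(1/2)([D, E_{-2}]^3)) f = 0

g(x) = 0


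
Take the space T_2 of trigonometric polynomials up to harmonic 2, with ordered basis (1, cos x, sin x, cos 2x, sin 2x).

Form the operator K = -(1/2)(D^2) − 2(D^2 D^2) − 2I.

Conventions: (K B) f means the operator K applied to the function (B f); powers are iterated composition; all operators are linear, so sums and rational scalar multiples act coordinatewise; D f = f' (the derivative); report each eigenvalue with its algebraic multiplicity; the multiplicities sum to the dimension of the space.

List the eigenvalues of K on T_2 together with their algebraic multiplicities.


image of 1: -2
image of cos x: -(7/2)cos x
image of sin x: -(7/2)sin x
image of cos 2x: -32cos 2x
image of sin 2x: -32sin 2x
the matrix is diagonal; its diagonal is (-2, -7/2, -7/2, -32, -32)
for a triangular matrix the eigenvalues are the diagonal entries, with algebraic multiplicity their repetition count

λ = -32 (multiplicity 2), λ = -7/2 (multiplicity 2), λ = -2 (multiplicity 1)


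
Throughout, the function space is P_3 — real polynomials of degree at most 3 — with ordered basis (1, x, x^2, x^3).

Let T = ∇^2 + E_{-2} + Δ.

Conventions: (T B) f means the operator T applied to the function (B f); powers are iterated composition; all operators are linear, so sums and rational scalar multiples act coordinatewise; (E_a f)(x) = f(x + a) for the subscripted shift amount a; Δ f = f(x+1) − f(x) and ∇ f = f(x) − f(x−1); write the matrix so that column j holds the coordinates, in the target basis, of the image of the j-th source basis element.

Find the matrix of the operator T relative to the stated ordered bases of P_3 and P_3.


image of 1: 1
image of x: x - 1
image of x^2: x^2 - 2x + 7
image of x^3: x^3 - 3x^2 + 21x - 13
each image's coordinates form column j of the matrix

the matrix is [[1, -1, 7, -13]; [0, 1, -2, 21]; [0, 0, 1, -3]; [0, 0, 0, 1]] (rows listed top to bottom)


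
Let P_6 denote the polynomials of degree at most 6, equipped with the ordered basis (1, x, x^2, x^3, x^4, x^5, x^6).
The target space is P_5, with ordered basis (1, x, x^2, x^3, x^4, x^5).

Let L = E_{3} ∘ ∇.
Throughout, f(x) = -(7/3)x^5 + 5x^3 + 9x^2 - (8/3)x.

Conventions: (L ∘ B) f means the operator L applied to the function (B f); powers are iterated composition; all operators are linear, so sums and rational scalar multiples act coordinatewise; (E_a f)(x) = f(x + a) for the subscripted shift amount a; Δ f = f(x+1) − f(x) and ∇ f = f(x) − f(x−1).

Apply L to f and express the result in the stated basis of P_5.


∇ f = -(35/3)x^4 + (70/3)x^3 - (25/3)x^2 + (44/3)x - 9
E_{3} ∇ f = -(35/3)x^4 - (350/3)x^3 - (1285/3)x^2 - (1996/3)x - 355

g(x) = -(35/3)x^4 - (350/3)x^3 - (1285/3)x^2 - (1996/3)x - 355


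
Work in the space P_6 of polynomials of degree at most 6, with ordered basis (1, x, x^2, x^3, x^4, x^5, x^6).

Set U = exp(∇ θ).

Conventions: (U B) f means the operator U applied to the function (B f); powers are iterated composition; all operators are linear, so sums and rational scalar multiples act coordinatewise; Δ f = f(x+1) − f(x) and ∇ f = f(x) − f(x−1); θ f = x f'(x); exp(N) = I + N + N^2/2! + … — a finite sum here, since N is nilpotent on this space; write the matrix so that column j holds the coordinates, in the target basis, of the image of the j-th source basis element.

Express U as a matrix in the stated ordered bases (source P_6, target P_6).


image of 1: 1
image of x: x + 1
image of x^2: x^2 + 4x
image of x^3: x^3 + 9x^2 + 9x - 9/2
image of x^4: x^4 + 16x^3 + 48x^2 - 8x - 12
image of x^5: x^5 + 25x^4 + 150x^3 + 125x^2 - 200x + 75/2
image of x^6: x^6 + 36x^5 + 360x^4 + 900x^3 - 630x^2 - 774x + 495
each image's coordinates form column j of the matrix

the matrix is [[1, 1, 0, -9/2, -12, 75/2, 495]; [0, 1, 4, 9, -8, -200, -774]; [0, 0, 1, 9, 48, 125, -630]; [0, 0, 0, 1, 16, 150, 900]; [0, 0, 0, 0, 1, 25, 360]; [0, 0, 0, 0, 0, 1, 36]; [0, 0, 0, 0, 0, 0, 1]] (rows listed top to bottom)


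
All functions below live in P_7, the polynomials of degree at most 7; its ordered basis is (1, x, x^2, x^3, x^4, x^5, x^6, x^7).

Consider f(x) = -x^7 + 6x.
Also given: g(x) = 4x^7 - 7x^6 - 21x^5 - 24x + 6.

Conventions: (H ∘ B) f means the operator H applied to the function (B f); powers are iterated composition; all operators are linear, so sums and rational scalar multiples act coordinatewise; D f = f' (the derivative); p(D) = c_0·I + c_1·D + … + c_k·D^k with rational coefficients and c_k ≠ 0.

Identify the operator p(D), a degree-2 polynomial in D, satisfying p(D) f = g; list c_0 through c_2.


p(D) = -4·I + D + (1/2)·D^2, i.e. c_0 = -4, c_1 = 1, c_2 = 1/2

D^0 f = -x^7 + 6x
D^1 f = -7x^6 + 6
D^2 f = -42x^5
matching coefficients of g against c_0 f + c_1 Df + … from the top degree down determines the c_i
solution: c_0 = -4, c_1 = 1, c_2 = 1/2


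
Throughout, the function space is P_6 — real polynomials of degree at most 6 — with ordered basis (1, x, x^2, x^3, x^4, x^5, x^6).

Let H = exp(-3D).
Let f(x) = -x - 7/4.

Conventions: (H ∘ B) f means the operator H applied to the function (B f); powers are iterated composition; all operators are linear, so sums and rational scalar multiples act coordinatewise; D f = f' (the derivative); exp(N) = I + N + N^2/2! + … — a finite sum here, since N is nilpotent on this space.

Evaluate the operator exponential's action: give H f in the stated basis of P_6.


order-1 term: 3
the series for exp(-3D) f terminates at order 1
exp(-3D) f = -x + 5/4

the image equals g(x) = -x + 5/4


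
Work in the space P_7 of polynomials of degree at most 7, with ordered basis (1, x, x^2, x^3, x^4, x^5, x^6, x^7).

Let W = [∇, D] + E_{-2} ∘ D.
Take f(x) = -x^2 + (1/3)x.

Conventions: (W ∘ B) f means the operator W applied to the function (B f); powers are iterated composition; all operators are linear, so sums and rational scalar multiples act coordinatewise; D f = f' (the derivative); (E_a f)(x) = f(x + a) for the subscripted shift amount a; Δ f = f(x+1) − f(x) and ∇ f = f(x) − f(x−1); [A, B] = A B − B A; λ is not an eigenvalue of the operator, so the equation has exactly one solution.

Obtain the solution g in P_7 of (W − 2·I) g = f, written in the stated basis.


the result is g(x) = (1/2)x^2 + (1/3)x - 5/6

write g with unknown coordinates in the stated basis and equate coefficients in (W − 2·I) g = f
solving from the highest basis element down gives g = (1/2)x^2 + (1/3)x - 5/6
check: W g = x - 5/3
so W g − 2·g = -x^2 + (1/3)x = f ✓


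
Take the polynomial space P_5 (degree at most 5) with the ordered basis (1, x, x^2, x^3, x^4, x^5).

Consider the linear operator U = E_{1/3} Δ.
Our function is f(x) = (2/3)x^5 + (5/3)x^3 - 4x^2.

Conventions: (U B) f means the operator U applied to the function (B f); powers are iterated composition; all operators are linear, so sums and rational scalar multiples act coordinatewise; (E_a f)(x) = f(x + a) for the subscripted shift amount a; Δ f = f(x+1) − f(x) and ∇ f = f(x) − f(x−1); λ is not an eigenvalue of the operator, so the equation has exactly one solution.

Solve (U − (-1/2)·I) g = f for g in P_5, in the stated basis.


the result is g(x) = (4/3)x^5 - (40/3)x^4 + (590/9)x^3 - (1772/9)x^2 + (27452/81)x - 61900/243

write g with unknown coordinates in the stated basis and equate coefficients in (U − (-1/2)·I) g = f
solving from the highest basis element down gives g = (4/3)x^5 - (40/3)x^4 + (590/9)x^3 - (1772/9)x^2 + (27452/81)x - 61900/243
check: U g = (20/3)x^4 - (280/9)x^3 + (850/9)x^2 - (13726/81)x + 30950/243
so U g − (-1/2)·g = (2/3)x^5 + (5/3)x^3 - 4x^2 = f ✓


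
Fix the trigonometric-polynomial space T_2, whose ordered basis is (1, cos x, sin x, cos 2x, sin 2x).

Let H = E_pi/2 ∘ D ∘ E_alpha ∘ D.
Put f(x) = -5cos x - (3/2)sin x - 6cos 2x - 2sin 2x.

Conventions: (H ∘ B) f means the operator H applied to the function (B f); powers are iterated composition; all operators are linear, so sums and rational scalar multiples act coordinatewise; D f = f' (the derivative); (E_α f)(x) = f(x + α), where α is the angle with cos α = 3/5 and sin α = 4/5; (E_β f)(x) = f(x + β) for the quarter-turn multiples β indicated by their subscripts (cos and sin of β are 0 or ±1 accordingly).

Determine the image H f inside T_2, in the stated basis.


D f = -(3/2)cos x + 5sin x - 4cos 2x + 12sin 2x
E_alpha D f = (31/10)cos x + (21/5)sin x + (316/25)cos 2x + (12/25)sin 2x
D (E_alpha ∘ D) f = (21/5)cos x - (31/10)sin x + (24/25)cos 2x - (632/25)sin 2x
E_pi/2 D (E_alpha ∘ D) f = -(31/10)cos x - (21/5)sin x - (24/25)cos 2x + (632/25)sin 2x

the image equals g(x) = -(31/10)cos x - (21/5)sin x - (24/25)cos 2x + (632/25)sin 2x


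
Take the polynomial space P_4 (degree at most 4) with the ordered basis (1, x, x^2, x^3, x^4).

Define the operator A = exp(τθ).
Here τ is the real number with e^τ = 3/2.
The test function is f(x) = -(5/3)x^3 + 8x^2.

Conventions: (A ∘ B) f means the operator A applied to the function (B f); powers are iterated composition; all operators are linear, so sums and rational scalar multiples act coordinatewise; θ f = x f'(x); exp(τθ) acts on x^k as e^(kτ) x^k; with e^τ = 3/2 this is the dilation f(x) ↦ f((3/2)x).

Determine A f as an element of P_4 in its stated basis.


the result is g(x) = -(45/8)x^3 + 18x^2

exp(τθ) x^k = e^(kτ) x^k; with e^τ = 3/2 this sends x^k to (3/2)^k x^k
x^2 ↦ 9/4 x^2
x^3 ↦ 27/8 x^3
applying this coordinatewise to f: exp(τθ) f = -(45/8)x^3 + 18x^2


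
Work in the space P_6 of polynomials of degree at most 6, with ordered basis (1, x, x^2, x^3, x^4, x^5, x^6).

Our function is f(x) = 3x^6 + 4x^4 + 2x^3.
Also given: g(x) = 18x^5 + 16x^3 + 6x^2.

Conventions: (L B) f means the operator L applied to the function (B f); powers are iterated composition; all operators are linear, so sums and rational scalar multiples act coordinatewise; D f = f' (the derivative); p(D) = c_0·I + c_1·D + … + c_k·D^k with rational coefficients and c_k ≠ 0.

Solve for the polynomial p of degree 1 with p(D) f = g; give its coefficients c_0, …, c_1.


c_0 = 0, c_1 = 1

D^0 f = 3x^6 + 4x^4 + 2x^3
D^1 f = 18x^5 + 16x^3 + 6x^2
matching coefficients of g against c_0 f + c_1 Df + … from the top degree down determines the c_i
solution: c_0 = 0, c_1 = 1


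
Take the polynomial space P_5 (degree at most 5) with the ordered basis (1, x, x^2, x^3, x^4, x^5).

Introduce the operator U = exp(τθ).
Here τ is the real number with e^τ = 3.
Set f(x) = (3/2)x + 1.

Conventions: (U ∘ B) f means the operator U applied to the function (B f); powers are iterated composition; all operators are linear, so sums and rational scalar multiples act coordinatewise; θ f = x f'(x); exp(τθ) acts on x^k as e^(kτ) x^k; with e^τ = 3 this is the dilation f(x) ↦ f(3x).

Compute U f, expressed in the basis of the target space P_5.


exp(τθ) x^k = e^(kτ) x^k; with e^τ = 3 this sends x^k to 3^k x^k
x ↦ 3 x
applying this coordinatewise to f: exp(τθ) f = (9/2)x + 1

g(x) = (9/2)x + 1


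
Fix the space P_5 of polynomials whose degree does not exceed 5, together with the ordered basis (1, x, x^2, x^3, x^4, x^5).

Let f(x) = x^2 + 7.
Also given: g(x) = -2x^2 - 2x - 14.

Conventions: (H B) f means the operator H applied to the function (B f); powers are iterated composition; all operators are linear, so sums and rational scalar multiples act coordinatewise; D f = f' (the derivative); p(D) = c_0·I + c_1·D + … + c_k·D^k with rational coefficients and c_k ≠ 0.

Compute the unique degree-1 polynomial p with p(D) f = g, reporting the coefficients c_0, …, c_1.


D^0 f = x^2 + 7
D^1 f = 2x
matching coefficients of g against c_0 f + c_1 Df + … from the top degree down determines the c_i
solution: c_0 = -2, c_1 = -1

c_0 = -2, c_1 = -1


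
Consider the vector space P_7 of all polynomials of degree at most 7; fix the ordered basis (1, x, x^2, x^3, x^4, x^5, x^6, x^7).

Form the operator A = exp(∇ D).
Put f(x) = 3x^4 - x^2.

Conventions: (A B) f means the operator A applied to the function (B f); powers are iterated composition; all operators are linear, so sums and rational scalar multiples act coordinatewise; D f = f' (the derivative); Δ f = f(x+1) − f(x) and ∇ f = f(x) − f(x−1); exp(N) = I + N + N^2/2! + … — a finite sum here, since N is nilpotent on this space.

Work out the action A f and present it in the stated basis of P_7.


the result is g(x) = 3x^4 + 35x^2 - 36x + 46

order-1 term: 36x^2 - 36x + 10
order-2 term: 36
the series for exp(∇ D) f terminates at order 2
exp(∇ D) f = 3x^4 + 35x^2 - 36x + 46


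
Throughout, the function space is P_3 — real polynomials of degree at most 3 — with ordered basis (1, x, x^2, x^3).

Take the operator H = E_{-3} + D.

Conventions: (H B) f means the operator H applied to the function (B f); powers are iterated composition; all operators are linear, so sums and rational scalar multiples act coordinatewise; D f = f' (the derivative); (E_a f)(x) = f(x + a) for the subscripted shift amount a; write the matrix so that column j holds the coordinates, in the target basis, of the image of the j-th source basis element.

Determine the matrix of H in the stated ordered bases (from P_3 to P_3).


the matrix is [[1, -2, 9, -27]; [0, 1, -4, 27]; [0, 0, 1, -6]; [0, 0, 0, 1]] (rows listed top to bottom)

image of 1: 1
image of x: x - 2
image of x^2: x^2 - 4x + 9
image of x^3: x^3 - 6x^2 + 27x - 27
each image's coordinates form column j of the matrix


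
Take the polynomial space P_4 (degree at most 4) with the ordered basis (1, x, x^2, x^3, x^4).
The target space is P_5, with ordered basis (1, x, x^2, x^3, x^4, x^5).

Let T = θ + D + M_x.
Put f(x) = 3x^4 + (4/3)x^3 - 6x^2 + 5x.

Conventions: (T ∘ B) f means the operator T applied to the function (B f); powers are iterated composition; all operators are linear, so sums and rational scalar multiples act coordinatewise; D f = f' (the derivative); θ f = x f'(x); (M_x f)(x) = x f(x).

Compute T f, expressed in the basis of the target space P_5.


the image equals g(x) = 3x^5 + (40/3)x^4 + 10x^3 - 3x^2 - 7x + 5

θ f = 12x^4 + 4x^3 - 12x^2 + 5x
D f = 12x^3 + 4x^2 - 12x + 5
M_x f = 3x^5 + (4/3)x^4 - 6x^3 + 5x^2
(θ + D + M_x) f = 3x^5 + (40/3)x^4 + 10x^3 - 3x^2 - 7x + 5


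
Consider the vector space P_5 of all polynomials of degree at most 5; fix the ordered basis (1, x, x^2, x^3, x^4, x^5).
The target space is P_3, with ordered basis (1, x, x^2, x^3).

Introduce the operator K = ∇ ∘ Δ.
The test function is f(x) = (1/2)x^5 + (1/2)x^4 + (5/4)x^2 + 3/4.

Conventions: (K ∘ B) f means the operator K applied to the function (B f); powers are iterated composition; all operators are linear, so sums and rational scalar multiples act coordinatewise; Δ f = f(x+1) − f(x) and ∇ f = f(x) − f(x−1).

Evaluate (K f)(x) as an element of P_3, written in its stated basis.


Δ f = (5/2)x^4 + 7x^3 + 8x^2 + 7x + 9/4
∇ Δ f = 10x^3 + 6x^2 + 5x + 7/2

the image equals g(x) = 10x^3 + 6x^2 + 5x + 7/2


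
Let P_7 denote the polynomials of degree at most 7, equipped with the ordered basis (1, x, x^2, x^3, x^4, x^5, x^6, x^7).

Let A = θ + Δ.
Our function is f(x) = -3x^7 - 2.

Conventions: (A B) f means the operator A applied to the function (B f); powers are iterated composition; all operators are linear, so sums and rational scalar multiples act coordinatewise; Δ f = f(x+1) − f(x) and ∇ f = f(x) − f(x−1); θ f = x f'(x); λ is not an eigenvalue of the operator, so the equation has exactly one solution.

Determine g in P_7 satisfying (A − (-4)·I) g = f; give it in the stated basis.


write g with unknown coordinates in the stated basis and equate coefficients in (A − (-4)·I) g = f
solving from the highest basis element down gives g = -(3/11)x^7 + (21/110)x^6 + (28/55)x^5 + (91/176)x^4 - (9/44)x^3 - (415/528)x^2 - (2197/6600)x - 1783/4400
check: A g = -(21/11)x^7 - (42/55)x^6 - (112/55)x^5 - (91/44)x^4 + (9/11)x^3 + (415/132)x^2 + (2197/1650)x - 417/1100
so A g − (-4)·g = -3x^7 - 2 = f ✓

g(x) = -(3/11)x^7 + (21/110)x^6 + (28/55)x^5 + (91/176)x^4 - (9/44)x^3 - (415/528)x^2 - (2197/6600)x - 1783/4400


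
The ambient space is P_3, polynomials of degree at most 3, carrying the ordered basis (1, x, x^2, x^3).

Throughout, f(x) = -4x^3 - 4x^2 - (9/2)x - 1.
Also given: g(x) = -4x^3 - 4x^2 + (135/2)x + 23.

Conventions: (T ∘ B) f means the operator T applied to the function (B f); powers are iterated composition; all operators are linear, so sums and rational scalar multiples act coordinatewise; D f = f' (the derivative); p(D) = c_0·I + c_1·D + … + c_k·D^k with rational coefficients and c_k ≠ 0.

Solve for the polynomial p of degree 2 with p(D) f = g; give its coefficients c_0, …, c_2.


D^0 f = -4x^3 - 4x^2 - (9/2)x - 1
D^1 f = -12x^2 - 8x - 9/2
D^2 f = -24x - 8
matching coefficients of g against c_0 f + c_1 Df + … from the top degree down determines the c_i
solution: c_0 = 1, c_1 = 0, c_2 = -3

c_0 = 1, c_1 = 0, c_2 = -3


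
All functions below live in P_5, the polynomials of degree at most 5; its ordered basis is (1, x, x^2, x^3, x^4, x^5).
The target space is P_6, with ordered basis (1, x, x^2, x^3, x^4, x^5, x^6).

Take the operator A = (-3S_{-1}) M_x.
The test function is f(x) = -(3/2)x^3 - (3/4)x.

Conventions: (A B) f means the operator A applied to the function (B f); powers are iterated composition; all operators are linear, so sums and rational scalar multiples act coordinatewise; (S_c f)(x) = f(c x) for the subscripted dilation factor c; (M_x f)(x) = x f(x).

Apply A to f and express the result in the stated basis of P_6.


the result is g(x) = (9/2)x^4 + (9/4)x^2

M_x f = -(3/2)x^4 - (3/4)x^2
S_{-1} M_x f = -(3/2)x^4 - (3/4)x^2
(-3S_{-1}) M_x f = (9/2)x^4 + (9/4)x^2


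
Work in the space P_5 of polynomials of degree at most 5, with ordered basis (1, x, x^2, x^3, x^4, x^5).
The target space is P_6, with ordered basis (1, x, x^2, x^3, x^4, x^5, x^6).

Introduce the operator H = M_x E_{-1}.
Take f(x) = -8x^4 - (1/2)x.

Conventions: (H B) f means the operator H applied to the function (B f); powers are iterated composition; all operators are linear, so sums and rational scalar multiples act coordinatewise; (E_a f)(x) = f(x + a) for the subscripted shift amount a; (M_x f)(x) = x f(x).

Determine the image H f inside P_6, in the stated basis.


E_{-1} f = -8x^4 + 32x^3 - 48x^2 + (63/2)x - 15/2
M_x E_{-1} f = -8x^5 + 32x^4 - 48x^3 + (63/2)x^2 - (15/2)x

the result is g(x) = -8x^5 + 32x^4 - 48x^3 + (63/2)x^2 - (15/2)x


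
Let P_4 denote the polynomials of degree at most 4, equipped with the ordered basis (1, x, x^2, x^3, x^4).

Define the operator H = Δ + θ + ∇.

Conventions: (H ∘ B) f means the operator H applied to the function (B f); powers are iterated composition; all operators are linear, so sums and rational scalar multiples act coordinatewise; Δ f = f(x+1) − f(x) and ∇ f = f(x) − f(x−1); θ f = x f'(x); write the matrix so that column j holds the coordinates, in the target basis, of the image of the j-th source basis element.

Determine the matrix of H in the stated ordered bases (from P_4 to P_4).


image of 1: 0
image of x: x + 2
image of x^2: 2x^2 + 4x
image of x^3: 3x^3 + 6x^2 + 2
image of x^4: 4x^4 + 8x^3 + 8x
each image's coordinates form column j of the matrix

the matrix is [[0, 2, 0, 2, 0]; [0, 1, 4, 0, 8]; [0, 0, 2, 6, 0]; [0, 0, 0, 3, 8]; [0, 0, 0, 0, 4]] (rows listed top to bottom)


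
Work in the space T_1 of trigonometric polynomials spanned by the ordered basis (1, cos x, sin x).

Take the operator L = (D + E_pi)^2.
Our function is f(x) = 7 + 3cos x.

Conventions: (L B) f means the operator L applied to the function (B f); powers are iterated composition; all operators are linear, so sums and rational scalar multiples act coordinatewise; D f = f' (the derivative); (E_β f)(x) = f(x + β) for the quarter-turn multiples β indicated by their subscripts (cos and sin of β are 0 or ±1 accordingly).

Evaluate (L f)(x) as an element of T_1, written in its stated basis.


the image equals g(x) = 7 + 6sin x

D f = -3sin x
E_pi f = 7 - 3cos x
(D + E_pi) f = 7 - 3cos x - 3sin x
D (D + E_pi) f = -3cos x + 3sin x
E_pi (D + E_pi) f = 7 + 3cos x + 3sin x
(D + E_pi) (D + E_pi) f = 7 + 6sin x


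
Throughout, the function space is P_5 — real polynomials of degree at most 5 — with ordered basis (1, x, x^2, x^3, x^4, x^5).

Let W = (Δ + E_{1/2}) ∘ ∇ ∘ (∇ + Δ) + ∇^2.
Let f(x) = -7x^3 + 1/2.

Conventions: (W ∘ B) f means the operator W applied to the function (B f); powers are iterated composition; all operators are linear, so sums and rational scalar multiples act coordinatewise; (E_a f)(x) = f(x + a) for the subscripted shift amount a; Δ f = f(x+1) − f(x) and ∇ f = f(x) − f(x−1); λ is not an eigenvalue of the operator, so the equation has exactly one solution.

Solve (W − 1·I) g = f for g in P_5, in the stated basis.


write g with unknown coordinates in the stated basis and equate coefficients in (W − 1·I) g = f
solving from the highest basis element down gives g = 7x^3 + 126x + 83/2
check: W g = 126x + 42
so W g − 1·g = -7x^3 + 1/2 = f ✓

the image equals g(x) = 7x^3 + 126x + 83/2


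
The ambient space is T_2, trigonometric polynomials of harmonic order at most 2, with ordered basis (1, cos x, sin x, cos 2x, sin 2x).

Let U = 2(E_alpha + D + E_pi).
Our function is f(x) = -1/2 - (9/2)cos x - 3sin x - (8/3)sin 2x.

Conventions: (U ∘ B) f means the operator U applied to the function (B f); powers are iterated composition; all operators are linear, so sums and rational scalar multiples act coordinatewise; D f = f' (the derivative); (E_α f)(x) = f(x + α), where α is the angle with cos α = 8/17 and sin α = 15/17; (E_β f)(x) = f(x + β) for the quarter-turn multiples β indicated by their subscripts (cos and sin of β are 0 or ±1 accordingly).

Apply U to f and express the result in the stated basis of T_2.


g(x) = -2 - (111/17)cos x + (342/17)sin x - (13088/867)cos 2x - (2048/867)sin 2x

E_alpha f = -1/2 - (81/17)cos x + (87/34)sin x - (640/289)cos 2x + (1288/867)sin 2x
D f = -3cos x + (9/2)sin x - (16/3)cos 2x
E_pi f = -1/2 + (9/2)cos x + 3sin x - (8/3)sin 2x
(E_alpha + D + E_pi) f = -1 - (111/34)cos x + (171/17)sin x - (6544/867)cos 2x - (1024/867)sin 2x
(2(E_alpha + D + E_pi)) f = -2 - (111/17)cos x + (342/17)sin x - (13088/867)cos 2x - (2048/867)sin 2x


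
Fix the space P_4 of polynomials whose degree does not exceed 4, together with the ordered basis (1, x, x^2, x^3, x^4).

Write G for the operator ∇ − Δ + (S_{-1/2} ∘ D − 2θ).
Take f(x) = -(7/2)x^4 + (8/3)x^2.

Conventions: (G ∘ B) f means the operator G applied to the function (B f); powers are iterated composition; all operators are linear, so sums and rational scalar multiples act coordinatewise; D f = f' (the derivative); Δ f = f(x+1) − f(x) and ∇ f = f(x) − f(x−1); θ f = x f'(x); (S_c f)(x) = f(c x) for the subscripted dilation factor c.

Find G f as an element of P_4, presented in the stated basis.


g(x) = 28x^4 + (7/4)x^3 + (94/3)x^2 - (8/3)x + 5/3

∇ f = -14x^3 + 21x^2 - (26/3)x + 5/6
Δ f = -14x^3 - 21x^2 - (26/3)x - 5/6
(-Δ) f = 14x^3 + 21x^2 + (26/3)x + 5/6
D f = -14x^3 + (16/3)x
S_{-1/2} D f = (7/4)x^3 - (8/3)x
θ f = -14x^4 + (16/3)x^2
(-2θ) f = 28x^4 - (32/3)x^2
(S_{-1/2} ∘ D − 2θ) f = 28x^4 + (7/4)x^3 - (32/3)x^2 - (8/3)x
(∇ − Δ + (S_{-1/2} ∘ D − 2θ)) f = 28x^4 + (7/4)x^3 + (94/3)x^2 - (8/3)x + 5/3


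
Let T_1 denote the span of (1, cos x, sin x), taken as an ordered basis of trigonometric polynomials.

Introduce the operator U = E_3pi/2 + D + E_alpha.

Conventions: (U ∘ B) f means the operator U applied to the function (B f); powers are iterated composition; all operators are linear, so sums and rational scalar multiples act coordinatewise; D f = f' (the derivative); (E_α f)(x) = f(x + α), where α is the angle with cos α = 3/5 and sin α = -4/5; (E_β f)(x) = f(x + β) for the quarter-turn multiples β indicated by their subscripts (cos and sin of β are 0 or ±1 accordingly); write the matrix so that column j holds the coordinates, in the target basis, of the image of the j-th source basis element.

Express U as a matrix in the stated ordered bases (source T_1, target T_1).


image of 1: 2
image of cos x: (3/5)cos x + (4/5)sin x
image of sin x: -(4/5)cos x + (3/5)sin x
each image's coordinates form column j of the matrix

the matrix is [[2, 0, 0]; [0, 3/5, -4/5]; [0, 4/5, 3/5]] (rows listed top to bottom)


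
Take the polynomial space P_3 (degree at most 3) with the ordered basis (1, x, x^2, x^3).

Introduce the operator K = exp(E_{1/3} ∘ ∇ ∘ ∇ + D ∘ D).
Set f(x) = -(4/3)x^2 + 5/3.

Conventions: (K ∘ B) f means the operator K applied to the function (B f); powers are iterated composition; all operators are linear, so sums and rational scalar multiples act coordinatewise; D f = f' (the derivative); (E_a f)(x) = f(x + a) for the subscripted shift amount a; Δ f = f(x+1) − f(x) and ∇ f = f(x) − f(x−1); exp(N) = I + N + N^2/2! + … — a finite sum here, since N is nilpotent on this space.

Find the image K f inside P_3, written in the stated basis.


order-1 term: -16/3
the series for exp(E_{1/3} ∘ ∇ ∘ ∇ + D ∘ D) f terminates at order 1
exp(E_{1/3} ∘ ∇ ∘ ∇ + D ∘ D) f = -(4/3)x^2 - 11/3

the result is g(x) = -(4/3)x^2 - 11/3


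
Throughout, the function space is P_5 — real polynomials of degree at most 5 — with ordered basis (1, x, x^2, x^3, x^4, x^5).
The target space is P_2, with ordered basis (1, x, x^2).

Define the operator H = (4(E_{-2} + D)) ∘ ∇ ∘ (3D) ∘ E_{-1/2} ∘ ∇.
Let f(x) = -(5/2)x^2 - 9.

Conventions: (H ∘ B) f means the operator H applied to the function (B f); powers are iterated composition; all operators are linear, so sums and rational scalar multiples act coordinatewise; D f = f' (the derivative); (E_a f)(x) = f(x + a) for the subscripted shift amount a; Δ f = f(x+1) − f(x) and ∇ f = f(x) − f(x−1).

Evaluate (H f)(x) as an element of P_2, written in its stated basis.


∇ f = -5x + 5/2
E_{-1/2} ∇ f = -5x + 5
D E_{-1/2} ∇ f = -5
(3D) E_{-1/2} ∇ f = -15
∇ ((3D) ∘ E_{-1/2} ∘ ∇) f = 0
E_{-2} ∇ ((3D) ∘ E_{-1/2} ∘ ∇) f = 0
D ∇ ((3D) ∘ E_{-1/2} ∘ ∇) f = 0
(E_{-2} + D) ∇ ((3D) ∘ E_{-1/2} ∘ ∇) f = 0
(4(E_{-2} + D)) ∇ ((3D) ∘ E_{-1/2} ∘ ∇) f = 0

the image equals g(x) = 0


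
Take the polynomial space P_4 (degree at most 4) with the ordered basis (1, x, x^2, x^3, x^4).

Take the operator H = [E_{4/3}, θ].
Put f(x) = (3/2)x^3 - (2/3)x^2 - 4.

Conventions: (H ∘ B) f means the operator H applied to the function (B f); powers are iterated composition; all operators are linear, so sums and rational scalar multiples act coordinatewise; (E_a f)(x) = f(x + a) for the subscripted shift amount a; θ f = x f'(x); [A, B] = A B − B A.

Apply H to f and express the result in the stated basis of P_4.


θ f = (9/2)x^3 - (4/3)x^2
E_{4/3} θ f = (9/2)x^3 + (50/3)x^2 + (184/9)x + 224/27
E_{4/3} f = (3/2)x^3 + (16/3)x^2 + (56/9)x - 44/27
θ E_{4/3} f = (9/2)x^3 + (32/3)x^2 + (56/9)x
[E_{4/3}, θ] f = 6x^2 + (128/9)x + 224/27

g(x) = 6x^2 + (128/9)x + 224/27


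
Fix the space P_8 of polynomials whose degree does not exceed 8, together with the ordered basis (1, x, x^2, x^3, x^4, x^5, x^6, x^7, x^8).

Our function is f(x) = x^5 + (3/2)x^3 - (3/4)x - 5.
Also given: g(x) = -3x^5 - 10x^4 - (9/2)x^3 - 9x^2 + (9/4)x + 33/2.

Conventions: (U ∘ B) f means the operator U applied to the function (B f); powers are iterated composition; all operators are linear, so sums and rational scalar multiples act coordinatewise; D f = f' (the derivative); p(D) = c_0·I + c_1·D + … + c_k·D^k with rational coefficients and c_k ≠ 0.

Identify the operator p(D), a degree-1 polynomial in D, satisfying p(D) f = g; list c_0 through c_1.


p(D) = -3·I − 2·D, i.e. c_0 = -3, c_1 = -2

D^0 f = x^5 + (3/2)x^3 - (3/4)x - 5
D^1 f = 5x^4 + (9/2)x^2 - 3/4
matching coefficients of g against c_0 f + c_1 Df + … from the top degree down determines the c_i
solution: c_0 = -3, c_1 = -2


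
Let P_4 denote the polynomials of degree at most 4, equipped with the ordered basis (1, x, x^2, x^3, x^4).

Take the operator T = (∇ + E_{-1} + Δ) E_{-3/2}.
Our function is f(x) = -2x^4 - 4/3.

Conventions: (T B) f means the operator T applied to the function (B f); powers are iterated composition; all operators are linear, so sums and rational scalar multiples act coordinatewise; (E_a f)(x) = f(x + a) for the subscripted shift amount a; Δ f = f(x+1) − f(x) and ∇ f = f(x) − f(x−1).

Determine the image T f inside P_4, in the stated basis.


E_{-3/2} f = -2x^4 + 12x^3 - 27x^2 + 27x - 275/24
∇ E_{-3/2} f = -8x^3 + 48x^2 - 98x + 68
E_{-1} E_{-3/2} f = -2x^4 + 20x^3 - 75x^2 + 125x - 1907/24
Δ E_{-3/2} f = -8x^3 + 24x^2 - 26x + 10
(∇ + E_{-1} + Δ) E_{-3/2} f = -2x^4 + 4x^3 - 3x^2 + x - 35/24

the image equals g(x) = -2x^4 + 4x^3 - 3x^2 + x - 35/24


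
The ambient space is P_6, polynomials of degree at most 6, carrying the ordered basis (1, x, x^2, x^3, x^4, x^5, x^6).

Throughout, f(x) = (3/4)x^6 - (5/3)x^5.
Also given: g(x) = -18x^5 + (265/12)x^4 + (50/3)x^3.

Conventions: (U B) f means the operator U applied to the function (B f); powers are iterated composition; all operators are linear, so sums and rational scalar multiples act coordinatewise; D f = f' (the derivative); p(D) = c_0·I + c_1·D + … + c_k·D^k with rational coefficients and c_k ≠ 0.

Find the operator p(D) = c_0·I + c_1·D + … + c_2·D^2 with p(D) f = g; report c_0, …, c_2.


D^0 f = (3/4)x^6 - (5/3)x^5
D^1 f = (9/2)x^5 - (25/3)x^4
D^2 f = (45/2)x^4 - (100/3)x^3
matching coefficients of g against c_0 f + c_1 Df + … from the top degree down determines the c_i
solution: c_0 = 0, c_1 = -4, c_2 = -1/2

p(D) = -4·D − (1/2)·D^2, i.e. c_0 = 0, c_1 = -4, c_2 = -1/2


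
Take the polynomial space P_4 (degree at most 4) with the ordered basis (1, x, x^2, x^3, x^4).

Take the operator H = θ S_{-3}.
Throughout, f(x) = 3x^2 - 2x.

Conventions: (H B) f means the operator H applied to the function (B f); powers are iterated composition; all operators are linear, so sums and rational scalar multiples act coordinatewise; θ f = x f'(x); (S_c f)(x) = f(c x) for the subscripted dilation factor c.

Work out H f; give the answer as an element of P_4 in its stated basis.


g(x) = 54x^2 + 6x

S_{-3} f = 27x^2 + 6x
θ S_{-3} f = 54x^2 + 6x


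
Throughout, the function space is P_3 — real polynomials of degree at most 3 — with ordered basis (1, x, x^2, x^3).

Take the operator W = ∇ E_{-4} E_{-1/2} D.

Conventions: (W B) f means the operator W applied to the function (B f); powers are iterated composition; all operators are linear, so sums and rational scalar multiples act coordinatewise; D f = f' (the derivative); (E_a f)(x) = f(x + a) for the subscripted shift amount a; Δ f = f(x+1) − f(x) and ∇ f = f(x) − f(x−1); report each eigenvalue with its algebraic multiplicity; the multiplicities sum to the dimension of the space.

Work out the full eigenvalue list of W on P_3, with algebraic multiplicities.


λ = 0 (multiplicity 4)

image of 1: 0
image of x: 0
image of x^2: 2
image of x^3: 6x - 30
the matrix is upper triangular; its diagonal is (0, 0, 0, 0)
for a triangular matrix the eigenvalues are the diagonal entries, with algebraic multiplicity their repetition count


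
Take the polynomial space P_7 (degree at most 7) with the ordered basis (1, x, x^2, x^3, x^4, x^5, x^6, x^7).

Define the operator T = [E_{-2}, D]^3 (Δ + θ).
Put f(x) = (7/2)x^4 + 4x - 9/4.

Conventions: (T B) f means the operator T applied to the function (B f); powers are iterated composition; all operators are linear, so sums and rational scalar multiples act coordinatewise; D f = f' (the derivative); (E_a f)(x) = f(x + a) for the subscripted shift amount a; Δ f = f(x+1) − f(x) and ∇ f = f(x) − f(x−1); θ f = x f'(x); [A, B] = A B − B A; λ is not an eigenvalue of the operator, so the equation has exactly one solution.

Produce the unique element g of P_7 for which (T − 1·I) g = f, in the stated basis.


write g with unknown coordinates in the stated basis and equate coefficients in (T − 1·I) g = f
solving from the highest basis element down gives g = -(7/2)x^4 - 4x + 9/4
check: T g = 0
so T g − 1·g = (7/2)x^4 + 4x - 9/4 = f ✓

the result is g(x) = -(7/2)x^4 - 4x + 9/4


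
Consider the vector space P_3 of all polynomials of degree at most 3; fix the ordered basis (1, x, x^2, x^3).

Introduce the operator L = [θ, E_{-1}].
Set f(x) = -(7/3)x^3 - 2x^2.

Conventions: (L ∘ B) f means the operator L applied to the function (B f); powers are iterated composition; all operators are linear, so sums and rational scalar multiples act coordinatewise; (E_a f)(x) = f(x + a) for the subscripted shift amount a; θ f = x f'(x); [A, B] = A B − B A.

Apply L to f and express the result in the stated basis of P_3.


the image equals g(x) = -7x^2 + 10x - 3

E_{-1} f = -(7/3)x^3 + 5x^2 - 3x + 1/3
θ E_{-1} f = -7x^3 + 10x^2 - 3x
θ f = -7x^3 - 4x^2
E_{-1} θ f = -7x^3 + 17x^2 - 13x + 3
[θ, E_{-1}] f = -7x^2 + 10x - 3


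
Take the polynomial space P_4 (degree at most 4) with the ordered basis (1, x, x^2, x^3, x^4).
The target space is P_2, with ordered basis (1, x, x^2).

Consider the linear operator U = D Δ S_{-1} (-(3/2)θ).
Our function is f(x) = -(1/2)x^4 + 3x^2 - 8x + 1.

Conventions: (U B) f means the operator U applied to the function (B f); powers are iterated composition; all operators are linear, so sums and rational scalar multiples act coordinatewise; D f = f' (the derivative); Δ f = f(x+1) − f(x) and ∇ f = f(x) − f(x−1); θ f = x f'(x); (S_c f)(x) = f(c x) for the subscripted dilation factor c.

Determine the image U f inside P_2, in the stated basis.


θ f = -2x^4 + 6x^2 - 8x
(-(3/2)θ) f = 3x^4 - 9x^2 + 12x
S_{-1} (-(3/2)θ) f = 3x^4 - 9x^2 - 12x
Δ S_{-1} (-(3/2)θ) f = 12x^3 + 18x^2 - 6x - 18
D Δ S_{-1} (-(3/2)θ) f = 36x^2 + 36x - 6

the result is g(x) = 36x^2 + 36x - 6


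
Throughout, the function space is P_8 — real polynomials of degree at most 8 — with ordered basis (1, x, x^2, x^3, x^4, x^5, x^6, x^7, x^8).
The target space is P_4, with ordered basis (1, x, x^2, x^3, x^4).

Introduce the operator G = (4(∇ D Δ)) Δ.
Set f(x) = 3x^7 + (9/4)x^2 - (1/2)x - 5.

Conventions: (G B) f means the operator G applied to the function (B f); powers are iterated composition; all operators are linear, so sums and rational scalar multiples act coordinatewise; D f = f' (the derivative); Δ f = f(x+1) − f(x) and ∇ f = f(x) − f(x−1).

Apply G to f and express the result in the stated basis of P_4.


Δ f = 21x^6 + 63x^5 + 105x^4 + 105x^3 + 63x^2 + (51/2)x + 19/4
Δ Δ f = 126x^5 + 630x^4 + 1470x^3 + 1890x^2 + 1302x + 765/2
D Δ Δ f = 630x^4 + 2520x^3 + 4410x^2 + 3780x + 1302
∇ D Δ Δ f = 2520x^3 + 3780x^2 + 3780x + 1260
(4(∇ D Δ)) Δ f = 10080x^3 + 15120x^2 + 15120x + 5040

the image equals g(x) = 10080x^3 + 15120x^2 + 15120x + 5040


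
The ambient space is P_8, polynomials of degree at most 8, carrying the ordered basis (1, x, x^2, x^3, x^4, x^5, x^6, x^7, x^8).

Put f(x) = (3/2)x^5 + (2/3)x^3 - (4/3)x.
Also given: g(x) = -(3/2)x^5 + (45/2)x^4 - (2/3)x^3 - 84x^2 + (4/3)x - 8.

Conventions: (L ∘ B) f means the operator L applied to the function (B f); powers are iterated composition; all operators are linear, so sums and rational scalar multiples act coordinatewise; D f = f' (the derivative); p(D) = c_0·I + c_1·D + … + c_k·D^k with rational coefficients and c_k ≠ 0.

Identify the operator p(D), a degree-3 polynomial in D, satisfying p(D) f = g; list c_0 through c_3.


D^0 f = (3/2)x^5 + (2/3)x^3 - (4/3)x
D^1 f = (15/2)x^4 + 2x^2 - 4/3
D^2 f = 30x^3 + 4x
D^3 f = 90x^2 + 4
matching coefficients of g against c_0 f + c_1 Df + … from the top degree down determines the c_i
solution: c_0 = -1, c_1 = 3, c_2 = 0, c_3 = -1

c_0 = -1, c_1 = 3, c_2 = 0, c_3 = -1


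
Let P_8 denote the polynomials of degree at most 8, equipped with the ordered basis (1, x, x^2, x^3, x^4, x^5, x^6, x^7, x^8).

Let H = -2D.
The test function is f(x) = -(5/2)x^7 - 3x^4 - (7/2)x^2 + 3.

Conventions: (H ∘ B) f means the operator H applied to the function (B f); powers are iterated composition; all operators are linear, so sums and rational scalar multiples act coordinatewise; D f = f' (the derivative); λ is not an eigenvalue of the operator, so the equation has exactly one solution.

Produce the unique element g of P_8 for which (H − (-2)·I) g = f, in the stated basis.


the image equals g(x) = -(5/4)x^7 - (35/4)x^6 - (105/2)x^5 - 264x^4 - 1056x^3 - (12679/4)x^2 - (12679/2)x - 6338

write g with unknown coordinates in the stated basis and equate coefficients in (H − (-2)·I) g = f
solving from the highest basis element down gives g = -(5/4)x^7 - (35/4)x^6 - (105/2)x^5 - 264x^4 - 1056x^3 - (12679/4)x^2 - (12679/2)x - 6338
check: H g = (35/2)x^6 + 105x^5 + 525x^4 + 2112x^3 + 6336x^2 + 12679x + 12679
so H g − (-2)·g = -(5/2)x^7 - 3x^4 - (7/2)x^2 + 3 = f ✓
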